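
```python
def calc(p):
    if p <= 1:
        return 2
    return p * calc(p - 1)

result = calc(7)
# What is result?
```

calc(7) = 7 * 6 * 5 * 4 * 3 * 2 * 2 = 10080

Answer: 10080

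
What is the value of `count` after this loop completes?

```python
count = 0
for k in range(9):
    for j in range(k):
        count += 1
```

Triangle number: 0+1+2+...+8
`count` takes the values: 0 → 1 → 2 → 3 → 4 → 5 → 6 → 7 → 8 → 9 → 10 → 11 → 12 → 13 → 14 → 15 → 16 → 17 → 18 → 19 → 20 → 21 → 22 → 23 → 24 → 25 → 26 → 27 → 28 → 29 → 30 → 31 → 32 → 33 → 34 → 35 → 36

Answer: 36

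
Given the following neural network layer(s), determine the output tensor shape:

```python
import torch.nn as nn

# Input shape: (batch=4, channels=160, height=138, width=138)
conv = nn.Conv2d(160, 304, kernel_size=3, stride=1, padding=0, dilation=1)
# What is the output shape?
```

Input: (4, 160, 138, 138) -> Output: (4, 304, 136, 136)

Answer: (4, 304, 136, 136)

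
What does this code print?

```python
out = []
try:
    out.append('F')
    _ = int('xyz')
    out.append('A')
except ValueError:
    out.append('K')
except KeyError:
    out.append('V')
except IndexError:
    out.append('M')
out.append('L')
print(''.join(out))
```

Execution trace: 'F' (try body) → 'K' (except ValueError) → 'L' (after the try/except). Output: FKL

Answer: FKL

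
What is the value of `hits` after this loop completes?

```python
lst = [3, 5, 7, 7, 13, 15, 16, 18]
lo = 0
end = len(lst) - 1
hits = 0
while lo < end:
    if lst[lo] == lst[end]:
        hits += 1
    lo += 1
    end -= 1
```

Count matching pairs from ends
`hits` takes the values: 0

Answer: 0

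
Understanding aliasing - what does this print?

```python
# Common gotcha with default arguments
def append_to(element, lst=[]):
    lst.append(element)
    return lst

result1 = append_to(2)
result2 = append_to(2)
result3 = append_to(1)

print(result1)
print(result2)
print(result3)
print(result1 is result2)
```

Key concept: mutable default argument gotcha.
Step by step:
`result1 = append_to(2)` → result1 = [2]
`result2 = append_to(2)` → result1 = [2, 2] (same object as result2); result2 = [2, 2] (same object as result1)
`result3 = append_to(1)` → result1 = [2, 2, 1] (same object as result2, result3); result2 = [2, 2, 1] (same object as result1, result3); result3 = [2, 2, 1] (same object as result1, result2)
`print(result1)` → prints [2, 2, 1]
`print(result2)` → prints [2, 2, 1]
`print(result3)` → prints [2, 2, 1]
`print(result1 is result2)` → prints True

Answer:
[2, 2, 1]
[2, 2, 1]
[2, 2, 1]
True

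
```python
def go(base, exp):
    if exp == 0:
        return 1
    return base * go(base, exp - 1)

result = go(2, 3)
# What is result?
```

go(2, 3) = 2 * 2 * 2 = 8

Answer: 8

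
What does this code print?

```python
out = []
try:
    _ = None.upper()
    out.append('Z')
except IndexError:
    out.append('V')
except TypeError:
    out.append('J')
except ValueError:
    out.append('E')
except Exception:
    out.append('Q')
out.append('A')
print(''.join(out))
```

Execution trace: 'Q' (except Exception) → 'A' (after the try/except). Output: QA

Answer: QA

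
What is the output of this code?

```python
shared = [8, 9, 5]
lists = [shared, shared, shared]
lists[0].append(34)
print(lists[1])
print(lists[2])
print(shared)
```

Key concept: list of same reference.
Step by step:
`shared = [8, 9, 5]` → shared = [8, 9, 5]
`lists = [shared, shared, shared]` → lists = [[8, 9, 5], [8, 9, 5], [8, 9, 5]]
`lists[0].append(34)` → shared = [8, 9, 5, 34]; lists = [[8, 9, 5, 34], [8, 9, 5, 34], [8, 9, 5, 34]]
`print(lists[1])` → prints [8, 9, 5, 34]
`print(lists[2])` → prints [8, 9, 5, 34]
`print(shared)` → prints [8, 9, 5, 34]

Answer:
[8, 9, 5, 34]
[8, 9, 5, 34]
[8, 9, 5, 34]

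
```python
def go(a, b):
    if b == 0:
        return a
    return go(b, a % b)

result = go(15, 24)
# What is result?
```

go(15, 24) -> go(24, 15) -> go(15, 9) -> go(9, 6) -> go(6, 3) -> go(3, 0) -> 3

Answer: 3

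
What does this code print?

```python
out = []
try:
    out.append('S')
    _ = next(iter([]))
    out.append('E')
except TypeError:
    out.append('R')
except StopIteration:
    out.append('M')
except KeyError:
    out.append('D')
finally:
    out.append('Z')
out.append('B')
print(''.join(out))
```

Execution trace: 'S' (try body) → 'M' (except StopIteration) → 'Z' (finally) → 'B' (after the try/except). Output: SMZB

Answer: SMZB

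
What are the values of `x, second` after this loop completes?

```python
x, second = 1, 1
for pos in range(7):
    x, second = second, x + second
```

Fibonacci: after 7 iterations
`x, second` takes the values: (1, 1) → (1, 2) → (2, 3) → (3, 5) → (5, 8) → (8, 13) → (13, 21) → (21, 34)

Answer: 21, 34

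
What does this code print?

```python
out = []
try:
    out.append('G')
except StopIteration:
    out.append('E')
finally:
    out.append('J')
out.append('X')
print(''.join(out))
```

Execution trace: 'G' (try body, no exception) → 'J' (finally) → 'X' (after the try/except). Output: GJX

Answer: GJX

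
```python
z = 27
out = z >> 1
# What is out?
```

Trace:
`z = 27` → z = 27
`out = z >> 1` → out = 13
So out = 13

Answer: 13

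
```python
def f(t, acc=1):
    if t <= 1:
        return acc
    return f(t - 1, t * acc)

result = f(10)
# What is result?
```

Accumulator trace (n, acc): (10, 1) -> (9, 10) -> (8, 90) -> (7, 720) -> (6, 5040) -> (5, 30240) -> (4, 151200) -> (3, 604800) -> (2, 1814400) -> (1, 3628800) -> return 3628800

Answer: 3628800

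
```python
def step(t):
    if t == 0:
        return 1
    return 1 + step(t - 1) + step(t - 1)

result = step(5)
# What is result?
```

step(t) = 1 + 2·step(t-1), step(0)=1. Closed form: (1+1)·2^5 - 1 = 63.

Answer: 63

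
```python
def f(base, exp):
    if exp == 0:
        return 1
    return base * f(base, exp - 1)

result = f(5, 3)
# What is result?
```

f(5, 3) = 5 * 5 * 5 = 125

Answer: 125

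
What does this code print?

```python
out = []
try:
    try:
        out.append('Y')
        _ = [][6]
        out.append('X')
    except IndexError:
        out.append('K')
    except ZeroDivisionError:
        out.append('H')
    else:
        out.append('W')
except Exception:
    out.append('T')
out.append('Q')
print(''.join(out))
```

Execution trace: 'Y' (inner try body) → 'K' (inner except IndexError) → 'Q' (after the try/except). Output: YKQ

Answer: YKQ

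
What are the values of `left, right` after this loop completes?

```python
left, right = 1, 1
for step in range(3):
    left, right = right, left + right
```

Fibonacci: after 3 iterations
`left, right` takes the values: (1, 1) → (1, 2) → (2, 3) → (3, 5)

Answer: 3, 5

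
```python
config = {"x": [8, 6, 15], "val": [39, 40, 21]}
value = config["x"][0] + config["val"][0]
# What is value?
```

Trace:
`config = {"x": [8, 6, 15], "val": [39, 40, 21]}` → config = {'x': [8, 6, 15], 'val': [39, 40, 21]}
`value = config["x"][0] + config["val"][0]` → value = 47
So value = 47

Answer: 47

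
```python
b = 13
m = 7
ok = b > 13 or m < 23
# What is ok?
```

Trace:
`b = 13` → b = 13
`m = 7` → m = 7
`ok = b > 13 or m < 23` → ok = True
So ok = True

Answer: True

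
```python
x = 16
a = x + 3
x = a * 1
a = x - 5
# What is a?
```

Trace:
`x = 16` → x = 16
`a = x + 3` → a = 19
`x = a * 1` → x = 19
`a = x - 5` → a = 14
So a = 14

Answer: 14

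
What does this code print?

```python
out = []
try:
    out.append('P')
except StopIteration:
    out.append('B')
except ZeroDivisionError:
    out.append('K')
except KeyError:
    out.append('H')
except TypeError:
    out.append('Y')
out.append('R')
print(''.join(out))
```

Execution trace: 'P' (try body, no exception) → 'R' (after the try/except). Output: PR

Answer: PR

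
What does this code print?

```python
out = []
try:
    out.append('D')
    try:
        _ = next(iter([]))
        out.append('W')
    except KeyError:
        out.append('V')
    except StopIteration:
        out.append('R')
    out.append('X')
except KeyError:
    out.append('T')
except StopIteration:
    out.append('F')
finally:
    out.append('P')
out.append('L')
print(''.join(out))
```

Execution trace: 'D' (try body) → 'R' (inner except StopIteration) → 'X' (try body, no exception) → 'P' (finally) → 'L' (after the try/except). Output: DRXPL

Answer: DRXPL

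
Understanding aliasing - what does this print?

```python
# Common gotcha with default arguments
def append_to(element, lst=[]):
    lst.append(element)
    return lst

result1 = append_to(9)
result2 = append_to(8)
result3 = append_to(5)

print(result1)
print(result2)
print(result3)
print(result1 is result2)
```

Key concept: mutable default argument gotcha.
Step by step:
`result1 = append_to(9)` → result1 = [9]
`result2 = append_to(8)` → result1 = [9, 8] (same object as result2); result2 = [9, 8] (same object as result1)
`result3 = append_to(5)` → result1 = [9, 8, 5] (same object as result2, result3); result2 = [9, 8, 5] (same object as result1, result3); result3 = [9, 8, 5] (same object as result1, result2)
`print(result1)` → prints [9, 8, 5]
`print(result2)` → prints [9, 8, 5]
`print(result3)` → prints [9, 8, 5]
`print(result1 is result2)` → prints True

Answer:
[9, 8, 5]
[9, 8, 5]
[9, 8, 5]
True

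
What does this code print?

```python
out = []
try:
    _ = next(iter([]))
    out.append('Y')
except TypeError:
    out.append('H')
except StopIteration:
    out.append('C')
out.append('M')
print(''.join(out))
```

Execution trace: 'C' (except StopIteration) → 'M' (after the try/except). Output: CM

Answer: CM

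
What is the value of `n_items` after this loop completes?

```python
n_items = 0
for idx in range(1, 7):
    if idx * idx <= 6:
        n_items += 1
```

Count numbers where idx² ≤ 6
`n_items` takes the values: 0 → 1 → 2

Answer: 2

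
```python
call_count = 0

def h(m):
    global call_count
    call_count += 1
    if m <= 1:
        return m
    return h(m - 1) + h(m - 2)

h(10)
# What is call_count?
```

Calls(m) = 1 + Calls(m-1) + Calls(m-2); Calls(0)=Calls(1)=1. For m=10 this gives 177.

Answer: 177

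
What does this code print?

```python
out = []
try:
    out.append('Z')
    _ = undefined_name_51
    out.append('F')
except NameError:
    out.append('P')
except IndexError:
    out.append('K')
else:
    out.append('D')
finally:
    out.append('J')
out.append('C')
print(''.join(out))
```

Execution trace: 'Z' (try body) → 'P' (except NameError) → 'J' (finally) → 'C' (after the try/except). Output: ZPJC

Answer: ZPJC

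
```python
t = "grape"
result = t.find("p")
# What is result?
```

Trace:
`t = "grape"` → t = 'grape'
`result = t.find("p")` → result = 3
So result = 3

Answer: 3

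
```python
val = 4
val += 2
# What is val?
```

Trace:
`val = 4` → val = 4
`val += 2` → val = 6
So val = 6

Answer: 6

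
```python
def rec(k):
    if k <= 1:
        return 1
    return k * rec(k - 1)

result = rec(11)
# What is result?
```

rec(11) = 11 * 10 * 9 * 8 * 7 * 6 * 5 * 4 * 3 * 2 * 1 = 39916800

Answer: 39916800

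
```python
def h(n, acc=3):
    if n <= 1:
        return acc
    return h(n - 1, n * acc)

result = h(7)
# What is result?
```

Accumulator trace (n, acc): (7, 3) -> (6, 21) -> (5, 126) -> (4, 630) -> (3, 2520) -> (2, 7560) -> (1, 15120) -> return 15120

Answer: 15120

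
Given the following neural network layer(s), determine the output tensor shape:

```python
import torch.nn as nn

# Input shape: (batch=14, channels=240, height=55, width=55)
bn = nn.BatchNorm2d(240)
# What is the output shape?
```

Input: (14, 240, 55, 55) -> Output: (14, 240, 55, 55)

Answer: (14, 240, 55, 55)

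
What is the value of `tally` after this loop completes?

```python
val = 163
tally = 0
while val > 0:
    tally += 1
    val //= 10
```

Count digits by repeated division by 10
`tally` takes the values: 0 → 1 → 2 → 3

Answer: 3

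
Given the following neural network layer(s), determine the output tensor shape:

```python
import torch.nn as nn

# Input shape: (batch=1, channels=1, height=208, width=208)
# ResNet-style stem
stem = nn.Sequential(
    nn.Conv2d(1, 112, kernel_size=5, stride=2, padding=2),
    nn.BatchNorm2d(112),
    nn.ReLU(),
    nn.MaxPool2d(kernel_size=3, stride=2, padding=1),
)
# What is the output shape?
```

Input: (1, 1, 208, 208) -> after Conv2d 5x5 stride=2: (1, 112, 104, 104) -> Output: (1, 112, 52, 52)

Answer: (1, 112, 52, 52)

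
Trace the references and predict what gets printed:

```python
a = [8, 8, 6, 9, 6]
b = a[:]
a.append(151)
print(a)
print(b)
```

Key concept: slice [:] creates copy.
Step by step:
`a = [8, 8, 6, 9, 6]` → a = [8, 8, 6, 9, 6]
`b = a[:]` → b = [8, 8, 6, 9, 6]
`a.append(151)` → a = [8, 8, 6, 9, 6, 151]
`print(a)` → prints [8, 8, 6, 9, 6, 151]
`print(b)` → prints [8, 8, 6, 9, 6]

Answer:
[8, 8, 6, 9, 6, 151]
[8, 8, 6, 9, 6]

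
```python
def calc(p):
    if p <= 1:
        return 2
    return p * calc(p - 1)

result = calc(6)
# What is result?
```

calc(6) = 6 * 5 * 4 * 3 * 2 * 2 = 1440

Answer: 1440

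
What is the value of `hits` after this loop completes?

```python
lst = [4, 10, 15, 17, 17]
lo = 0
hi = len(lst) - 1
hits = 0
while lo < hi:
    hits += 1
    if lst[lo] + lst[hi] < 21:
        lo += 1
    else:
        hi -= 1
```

Steps to find pair summing to 21
`hits` takes the values: 0 → 1 → 2 → 3 → 4

Answer: 4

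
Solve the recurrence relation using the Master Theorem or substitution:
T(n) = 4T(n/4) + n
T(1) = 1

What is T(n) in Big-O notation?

By Master Theorem: a=4, b=4, f(n)=n. Since log_4(4) = 1 and f(n) = Θ(n^1), Case 2 applies. T(n) = O(n log n).

Answer: O(n log n)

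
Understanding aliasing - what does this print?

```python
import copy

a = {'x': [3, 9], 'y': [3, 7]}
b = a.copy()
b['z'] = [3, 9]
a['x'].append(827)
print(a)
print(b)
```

Key concept: shallow copy of dict with mutable values.
Step by step:
`a = {'x': [3, 9], 'y': [3, 7]}` → a = {'x': [3, 9], 'y': [3, 7]}
`b = a.copy()` → b = {'x': [3, 9], 'y': [3, 7]}
`b['z'] = [3, 9]` → b = {'x': [3, 9], 'y': [3, 7], 'z': [3, 9]}
`a['x'].append(827)` → a = {'x': [3, 9, 827], 'y': [3, 7]}; b = {'x': [3, 9, 827], 'y': [3, 7], 'z': [3, 9]}
`print(a)` → prints {'x': [3, 9, 827], 'y': [3, 7]}
`print(b)` → prints {'x': [3, 9, 827], 'y': [3, 7], 'z': [3, 9]}

Answer:
{'x': [3, 9, 827], 'y': [3, 7]}
{'x': [3, 9, 827], 'y': [3, 7], 'z': [3, 9]}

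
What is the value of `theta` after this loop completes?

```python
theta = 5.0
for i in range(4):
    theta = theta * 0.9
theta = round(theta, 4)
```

Exponential decay: 5.0 * 0.9^4
`theta` takes the values: 5.0 → 4.5 → 4.05 → 3.645 → 3.2805

Answer: 3.2805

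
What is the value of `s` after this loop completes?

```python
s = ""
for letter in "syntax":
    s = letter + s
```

Reverse 'syntax'
`s` takes the values: "" → "s" → "ys" → "nys" → "tnys" → "atnys" → "xatnys"

Answer: "xatnys"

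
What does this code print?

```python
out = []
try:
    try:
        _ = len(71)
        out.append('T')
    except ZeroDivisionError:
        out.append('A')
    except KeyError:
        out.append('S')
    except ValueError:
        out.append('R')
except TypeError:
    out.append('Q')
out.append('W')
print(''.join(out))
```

Execution trace: 'Q' (outer except TypeError) → 'W' (after the try/except). Output: QW

Answer: QW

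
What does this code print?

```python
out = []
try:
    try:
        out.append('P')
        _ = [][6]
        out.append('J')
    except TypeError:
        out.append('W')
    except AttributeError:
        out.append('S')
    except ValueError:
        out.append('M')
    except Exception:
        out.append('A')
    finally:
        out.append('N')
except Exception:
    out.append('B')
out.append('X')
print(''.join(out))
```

Execution trace: 'P' (inner try body) → 'A' (inner except Exception) → 'N' (inner finally) → 'X' (after the try/except). Output: PANX

Answer: PANX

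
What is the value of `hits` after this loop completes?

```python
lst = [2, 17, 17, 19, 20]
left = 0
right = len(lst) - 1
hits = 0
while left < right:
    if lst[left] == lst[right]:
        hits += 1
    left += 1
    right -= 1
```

Count matching pairs from ends
`hits` takes the values: 0

Answer: 0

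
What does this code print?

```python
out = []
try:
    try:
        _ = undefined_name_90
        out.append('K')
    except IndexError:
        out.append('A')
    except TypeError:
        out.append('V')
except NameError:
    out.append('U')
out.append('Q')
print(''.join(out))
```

Execution trace: 'U' (outer except NameError) → 'Q' (after the try/except). Output: UQ

Answer: UQ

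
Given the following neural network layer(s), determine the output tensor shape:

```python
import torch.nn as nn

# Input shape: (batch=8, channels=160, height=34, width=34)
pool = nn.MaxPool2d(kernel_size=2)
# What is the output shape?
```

Input: (8, 160, 34, 34) -> Output: (8, 160, 17, 17)

Answer: (8, 160, 17, 17)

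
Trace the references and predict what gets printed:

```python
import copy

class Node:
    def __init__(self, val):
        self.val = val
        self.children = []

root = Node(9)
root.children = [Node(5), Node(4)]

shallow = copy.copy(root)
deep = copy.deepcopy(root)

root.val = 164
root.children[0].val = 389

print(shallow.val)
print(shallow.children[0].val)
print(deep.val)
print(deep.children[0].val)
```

Key concept: deep copy with custom objects.
Step by step:
`root = Node(9)` → root = Node(val=9, children=[])
`root.children = [Node(5), Node(4)]` → root = Node(val=9, children=[Node(val=5, children=[]), Node(val=4, children=[])])
`shallow = copy.copy(root)` → shallow = Node(val=9, children=[Node(val=5, children=[]), Node(val=4, children=[])])
`deep = copy.deepcopy(root)` → deep = Node(val=9, children=[Node(val=5, children=[]), Node(val=4, children=[])])
`root.val = 164` → root = Node(val=164, children=[Node(val=5, children=[]), Node(val=4, children=[])])
`root.children[0].val = 389` → root = Node(val=164, children=[Node(val=389, children=[]), Node(val=4, children=[])]); shallow = Node(val=9, children=[Node(val=389, children=[]), Node(val=4, children=[])])
`print(shallow.val)` → prints 9
`print(shallow.children[0].val)` → prints 389
`print(deep.val)` → prints 9
`print(deep.children[0].val)` → prints 5

Answer:
9
389
9
5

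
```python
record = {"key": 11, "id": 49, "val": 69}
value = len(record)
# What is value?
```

Trace:
`record = {"key": 11, "id": 49, "val": 69}` → record = {'key': 11, 'id': 49, 'val': 69}
`value = len(record)` → value = 3
So value = 3

Answer: 3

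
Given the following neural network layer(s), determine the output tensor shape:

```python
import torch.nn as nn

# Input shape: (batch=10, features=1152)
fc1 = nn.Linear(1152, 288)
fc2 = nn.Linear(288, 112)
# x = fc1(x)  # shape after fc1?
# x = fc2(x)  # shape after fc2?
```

Input: (10, 1152) -> after fc1: (10, 288) -> Output: (10, 112)

Answer: (10, 112)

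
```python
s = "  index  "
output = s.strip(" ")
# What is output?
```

Trace:
`s = "  index  "` → s = '  index  '
`output = s.strip(" ")` → output = 'index'
So output = 'index'

Answer: 'index'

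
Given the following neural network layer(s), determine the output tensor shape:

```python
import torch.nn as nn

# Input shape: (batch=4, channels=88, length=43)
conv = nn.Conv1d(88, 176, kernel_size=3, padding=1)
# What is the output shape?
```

Input: (4, 88, 43) -> Output: (4, 176, 43)

Answer: (4, 176, 43)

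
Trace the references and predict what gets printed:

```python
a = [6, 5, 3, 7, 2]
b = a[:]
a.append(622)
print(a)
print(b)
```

Key concept: slice [:] creates copy.
Step by step:
`a = [6, 5, 3, 7, 2]` → a = [6, 5, 3, 7, 2]
`b = a[:]` → b = [6, 5, 3, 7, 2]
`a.append(622)` → a = [6, 5, 3, 7, 2, 622]
`print(a)` → prints [6, 5, 3, 7, 2, 622]
`print(b)` → prints [6, 5, 3, 7, 2]

Answer:
[6, 5, 3, 7, 2, 622]
[6, 5, 3, 7, 2]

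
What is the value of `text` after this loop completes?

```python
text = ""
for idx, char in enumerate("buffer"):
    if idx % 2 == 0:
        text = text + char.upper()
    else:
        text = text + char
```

Uppercase even positions in 'buffer'
`text` takes the values: "" → "B" → "Bu" → "BuF" → "BuFf" → "BuFfE" → "BuFfEr"

Answer: "BuFfEr"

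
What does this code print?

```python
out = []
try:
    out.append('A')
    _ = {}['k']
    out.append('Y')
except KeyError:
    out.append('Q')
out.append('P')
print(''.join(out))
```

Execution trace: 'A' (try body) → 'Q' (except KeyError) → 'P' (after the try/except). Output: AQP

Answer: AQP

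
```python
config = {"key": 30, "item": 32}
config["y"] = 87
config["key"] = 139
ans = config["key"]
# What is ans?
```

Trace:
`config = {"key": 30, "item": 32}` → config = {'key': 30, 'item': 32}
`config["y"] = 87` → config = {'key': 30, 'item': 32, 'y': 87}
`config["key"] = 139` → config = {'key': 139, 'item': 32, 'y': 87}
`ans = config["key"]` → ans = 139
So ans = 139

Answer: 139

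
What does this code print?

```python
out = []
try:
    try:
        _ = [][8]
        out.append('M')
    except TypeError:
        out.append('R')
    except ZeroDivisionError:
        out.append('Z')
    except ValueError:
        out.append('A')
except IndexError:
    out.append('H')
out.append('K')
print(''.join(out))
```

Execution trace: 'H' (outer except IndexError) → 'K' (after the try/except). Output: HK

Answer: HK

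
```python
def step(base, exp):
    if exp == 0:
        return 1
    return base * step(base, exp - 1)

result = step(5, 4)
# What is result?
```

step(5, 4) = 5 * 5 * 5 * 5 = 625

Answer: 625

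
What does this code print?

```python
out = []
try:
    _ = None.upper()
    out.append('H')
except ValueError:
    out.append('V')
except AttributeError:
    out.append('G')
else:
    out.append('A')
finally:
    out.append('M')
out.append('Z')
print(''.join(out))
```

Execution trace: 'G' (except AttributeError) → 'M' (finally) → 'Z' (after the try/except). Output: GMZ

Answer: GMZ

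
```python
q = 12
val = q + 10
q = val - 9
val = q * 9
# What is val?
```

Trace:
`q = 12` → q = 12
`val = q + 10` → val = 22
`q = val - 9` → q = 13
`val = q * 9` → val = 117
So val = 117

Answer: 117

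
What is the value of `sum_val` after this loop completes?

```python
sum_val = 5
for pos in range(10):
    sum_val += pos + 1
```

Start at 5, add 1 to 10 = 60
`sum_val` takes the values: 5 → 6 → 8 → 11 → 15 → 20 → 26 → 33 → 41 → 50 → 60

Answer: 60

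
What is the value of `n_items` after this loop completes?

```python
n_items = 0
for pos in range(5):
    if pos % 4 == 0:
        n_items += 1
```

Count numbers divisible by 4 in range(5)
`n_items` takes the values: 0 → 1 → 2

Answer: 2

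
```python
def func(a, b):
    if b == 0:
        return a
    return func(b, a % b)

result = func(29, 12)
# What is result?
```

func(29, 12) -> func(12, 5) -> func(5, 2) -> func(2, 1) -> func(1, 0) -> 1

Answer: 1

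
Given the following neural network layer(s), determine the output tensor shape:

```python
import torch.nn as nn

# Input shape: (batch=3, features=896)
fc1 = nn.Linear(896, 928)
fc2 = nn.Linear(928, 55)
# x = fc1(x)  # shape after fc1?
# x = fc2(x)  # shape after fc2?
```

Input: (3, 896) -> after fc1: (3, 928) -> Output: (3, 55)

Answer: (3, 55)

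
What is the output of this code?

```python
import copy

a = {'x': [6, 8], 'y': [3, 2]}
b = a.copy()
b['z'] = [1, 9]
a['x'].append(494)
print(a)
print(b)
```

Key concept: shallow copy of dict with mutable values.
Step by step:
`a = {'x': [6, 8], 'y': [3, 2]}` → a = {'x': [6, 8], 'y': [3, 2]}
`b = a.copy()` → b = {'x': [6, 8], 'y': [3, 2]}
`b['z'] = [1, 9]` → b = {'x': [6, 8], 'y': [3, 2], 'z': [1, 9]}
`a['x'].append(494)` → a = {'x': [6, 8, 494], 'y': [3, 2]}; b = {'x': [6, 8, 494], 'y': [3, 2], 'z': [1, 9]}
`print(a)` → prints {'x': [6, 8, 494], 'y': [3, 2]}
`print(b)` → prints {'x': [6, 8, 494], 'y': [3, 2], 'z': [1, 9]}

Answer:
{'x': [6, 8, 494], 'y': [3, 2]}
{'x': [6, 8, 494], 'y': [3, 2], 'z': [1, 9]}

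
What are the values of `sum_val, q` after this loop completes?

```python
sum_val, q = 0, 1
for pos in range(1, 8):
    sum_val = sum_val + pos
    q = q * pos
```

Sum and factorial of 1 to 7
`sum_val, q` takes the values: (0, 1) → (1, 1) → (3, 1) → (3, 2) → (6, 2) → (6, 6) → (10, 6) → (10, 24) → (15, 24) → (15, 120) → (21, 120) → (21, 720) → (28, 720) → (28, 5040)

Answer: 28, 5040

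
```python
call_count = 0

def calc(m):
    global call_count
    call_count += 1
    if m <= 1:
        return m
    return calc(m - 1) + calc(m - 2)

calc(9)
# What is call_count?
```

Calls(m) = 1 + Calls(m-1) + Calls(m-2); Calls(0)=Calls(1)=1. For m=9 this gives 109.

Answer: 109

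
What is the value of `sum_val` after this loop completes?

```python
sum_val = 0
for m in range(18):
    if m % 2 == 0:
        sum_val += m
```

Sum of even numbers 0 to 17
`sum_val` takes the values: 0 → 2 → 6 → 12 → 20 → 30 → 42 → 56 → 72

Answer: 72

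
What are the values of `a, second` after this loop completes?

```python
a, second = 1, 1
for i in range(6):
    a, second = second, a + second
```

Fibonacci: after 6 iterations
`a, second` takes the values: (1, 1) → (1, 2) → (2, 3) → (3, 5) → (5, 8) → (8, 13) → (13, 21)

Answer: 13, 21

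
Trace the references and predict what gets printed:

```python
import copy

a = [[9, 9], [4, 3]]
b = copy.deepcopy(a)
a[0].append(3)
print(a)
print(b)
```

Key concept: deep copy is fully independent.
Step by step:
`a = [[9, 9], [4, 3]]` → a = [[9, 9], [4, 3]]
`b = copy.deepcopy(a)` → b = [[9, 9], [4, 3]]
`a[0].append(3)` → a = [[9, 9, 3], [4, 3]]
`print(a)` → prints [[9, 9, 3], [4, 3]]
`print(b)` → prints [[9, 9], [4, 3]]

Answer:
[[9, 9, 3], [4, 3]]
[[9, 9], [4, 3]]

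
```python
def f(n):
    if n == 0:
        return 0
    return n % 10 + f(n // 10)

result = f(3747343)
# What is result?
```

Sum of digits of 3747343: 3 + 4 + 3 + 7 + 4 + 7 + 3 = 31

Answer: 31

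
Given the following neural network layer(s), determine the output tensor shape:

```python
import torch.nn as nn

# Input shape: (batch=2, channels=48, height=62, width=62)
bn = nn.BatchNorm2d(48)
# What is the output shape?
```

Input: (2, 48, 62, 62) -> Output: (2, 48, 62, 62)

Answer: (2, 48, 62, 62)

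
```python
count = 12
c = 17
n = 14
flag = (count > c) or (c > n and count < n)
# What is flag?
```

Trace:
`count = 12` → count = 12
`c = 17` → c = 17
`n = 14` → n = 14
`flag = (count > c) or (c > n and count < n)` → flag = True
So flag = True

Answer: True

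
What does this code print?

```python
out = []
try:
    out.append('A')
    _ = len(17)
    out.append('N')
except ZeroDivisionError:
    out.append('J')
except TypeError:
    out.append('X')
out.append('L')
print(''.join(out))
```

Execution trace: 'A' (try body) → 'X' (except TypeError) → 'L' (after the try/except). Output: AXL

Answer: AXL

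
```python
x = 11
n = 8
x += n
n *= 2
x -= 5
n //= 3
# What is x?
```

Trace:
`x = 11` → x = 11
`n = 8` → n = 8
`x += n` → x = 19
`n *= 2` → n = 16
`x -= 5` → x = 14
`n //= 3` → n = 5
So x = 14

Answer: 14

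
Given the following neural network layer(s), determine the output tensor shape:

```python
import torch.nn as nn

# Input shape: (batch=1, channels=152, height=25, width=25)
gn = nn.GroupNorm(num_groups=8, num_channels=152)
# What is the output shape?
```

Input: (1, 152, 25, 25) -> Output: (1, 152, 25, 25)

Answer: (1, 152, 25, 25)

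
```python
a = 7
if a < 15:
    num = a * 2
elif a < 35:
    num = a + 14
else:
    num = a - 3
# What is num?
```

Trace:
`a = 7` → a = 7
`if a < 15: ...` → a < 15 is True → num = 14
So num = 14

Answer: 14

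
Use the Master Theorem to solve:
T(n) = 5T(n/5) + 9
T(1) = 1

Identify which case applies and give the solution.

a=5, b=5, f(n)=9. log_5(5) = 1. Since c=0 < 1, Case 1 applies: T(n) = Θ(n^log_b(a)) = O(n).

Answer: O(n) - Case 1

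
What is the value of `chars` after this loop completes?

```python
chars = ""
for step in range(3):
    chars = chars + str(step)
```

Concatenate digits 0 to 2
`chars` takes the values: "" → "0" → "01" → "012"

Answer: "012"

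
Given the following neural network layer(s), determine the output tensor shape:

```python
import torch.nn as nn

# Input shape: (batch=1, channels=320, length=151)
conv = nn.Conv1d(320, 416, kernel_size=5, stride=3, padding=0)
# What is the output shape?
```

Input: (1, 320, 151) -> Output: (1, 416, 49)

Answer: (1, 416, 49)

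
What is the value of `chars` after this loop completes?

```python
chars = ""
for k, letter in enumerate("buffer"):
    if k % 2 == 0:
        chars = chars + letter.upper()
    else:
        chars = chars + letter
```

Uppercase even positions in 'buffer'
`chars` takes the values: "" → "B" → "Bu" → "BuF" → "BuFf" → "BuFfE" → "BuFfEr"

Answer: "BuFfEr"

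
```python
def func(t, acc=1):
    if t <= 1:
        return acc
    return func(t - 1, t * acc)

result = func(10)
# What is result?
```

Accumulator trace (n, acc): (10, 1) -> (9, 10) -> (8, 90) -> (7, 720) -> (6, 5040) -> (5, 30240) -> (4, 151200) -> (3, 604800) -> (2, 1814400) -> (1, 3628800) -> return 3628800

Answer: 3628800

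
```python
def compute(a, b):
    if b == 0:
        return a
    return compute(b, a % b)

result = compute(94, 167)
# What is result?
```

compute(94, 167) -> compute(167, 94) -> compute(94, 73) -> compute(73, 21) -> compute(21, 10) -> compute(10, 1) -> compute(1, 0) -> 1

Answer: 1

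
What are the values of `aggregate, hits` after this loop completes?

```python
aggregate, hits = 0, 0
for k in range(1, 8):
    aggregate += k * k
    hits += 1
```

Sum of squares and count
`aggregate, hits` takes the values: (0, 0) → (1, 0) → (1, 1) → (5, 1) → (5, 2) → (14, 2) → (14, 3) → (30, 3) → (30, 4) → (55, 4) → (55, 5) → (91, 5) → (91, 6) → (140, 6) → (140, 7)

Answer: 140, 7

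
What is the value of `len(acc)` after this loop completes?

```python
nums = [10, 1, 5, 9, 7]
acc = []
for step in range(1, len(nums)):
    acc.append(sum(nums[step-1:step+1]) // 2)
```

Number of 2-element averages
`acc` takes the values: [] → [5] → [5, 3] → [5, 3, 7] → [5, 3, 7, 8]
So `len(acc)` = 4

Answer: 4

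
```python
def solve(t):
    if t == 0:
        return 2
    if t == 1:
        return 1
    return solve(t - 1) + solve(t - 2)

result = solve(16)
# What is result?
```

Build up from base cases: solve(0)=2, solve(1)=1, solve(2)=3, solve(3)=4, solve(4)=7, solve(5)=11, solve(6)=18, ..., solve(16)=2207

Answer: 2207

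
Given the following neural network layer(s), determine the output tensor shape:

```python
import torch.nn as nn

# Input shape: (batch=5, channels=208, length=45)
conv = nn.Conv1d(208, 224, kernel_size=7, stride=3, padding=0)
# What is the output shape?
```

Input: (5, 208, 45) -> Output: (5, 224, 13)

Answer: (5, 224, 13)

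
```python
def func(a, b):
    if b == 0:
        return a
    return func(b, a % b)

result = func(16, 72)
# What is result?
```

func(16, 72) -> func(72, 16) -> func(16, 8) -> func(8, 0) -> 8

Answer: 8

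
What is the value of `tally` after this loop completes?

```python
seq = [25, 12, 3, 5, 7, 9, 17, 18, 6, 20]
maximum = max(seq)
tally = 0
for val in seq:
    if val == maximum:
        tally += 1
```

Count of max value 25 in [25, 12, 3, 5, 7, 9, 17, 18, 6, 20]
`tally` takes the values: 0 → 1

Answer: 1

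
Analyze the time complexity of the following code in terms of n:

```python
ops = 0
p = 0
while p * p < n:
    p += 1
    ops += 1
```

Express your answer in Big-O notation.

Each loop level contributes: √n. Multiplying the contributions gives O(√n).

Answer: O(√n)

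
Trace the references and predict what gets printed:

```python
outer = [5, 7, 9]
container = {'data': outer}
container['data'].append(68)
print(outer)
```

Key concept: dict holds reference to list.
Step by step:
`outer = [5, 7, 9]` → outer = [5, 7, 9]
`container = {'data': outer}` → container = {'data': [5, 7, 9]}
`container['data'].append(68)` → outer = [5, 7, 9, 68]; container = {'data': [5, 7, 9, 68]}
`print(outer)` → prints [5, 7, 9, 68]

Answer: [5, 7, 9, 68]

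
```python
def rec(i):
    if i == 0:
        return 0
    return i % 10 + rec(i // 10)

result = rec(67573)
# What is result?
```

Sum of digits of 67573: 3 + 7 + 5 + 7 + 6 = 28

Answer: 28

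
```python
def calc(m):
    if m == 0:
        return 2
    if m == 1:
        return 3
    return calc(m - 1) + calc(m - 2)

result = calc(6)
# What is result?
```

Build up from base cases: calc(0)=2, calc(1)=3, calc(2)=5, calc(3)=8, calc(4)=13, calc(5)=21, calc(6)=34

Answer: 34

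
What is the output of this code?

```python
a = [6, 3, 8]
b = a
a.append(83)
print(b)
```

Key concept: basic list aliasing.
Step by step:
`a = [6, 3, 8]` → a = [6, 3, 8]
`b = a` → b = [6, 3, 8] (same object as a)
`a.append(83)` → a = [6, 3, 8, 83] (same object as b); b = [6, 3, 8, 83] (same object as a)
`print(b)` → prints [6, 3, 8, 83]

Answer: [6, 3, 8, 83]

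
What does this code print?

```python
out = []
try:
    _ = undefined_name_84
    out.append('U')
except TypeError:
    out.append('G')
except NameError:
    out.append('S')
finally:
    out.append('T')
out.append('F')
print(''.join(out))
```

Execution trace: 'S' (except NameError) → 'T' (finally) → 'F' (after the try/except). Output: STF

Answer: STF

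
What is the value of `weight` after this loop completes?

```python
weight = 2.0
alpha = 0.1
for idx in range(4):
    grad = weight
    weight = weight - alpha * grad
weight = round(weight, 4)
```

Gradient descent: w = 2.0 * (1 - 0.1)^4
`weight` takes the values: 2.0 → 1.8 → 1.62 → 1.458 → 1.3122

Answer: 1.3122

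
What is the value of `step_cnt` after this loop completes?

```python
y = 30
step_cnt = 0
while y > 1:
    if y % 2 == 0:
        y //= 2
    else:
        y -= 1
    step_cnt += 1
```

Steps to reduce 30 to 1
`step_cnt` takes the values: 0 → 1 → 2 → 3 → 4 → 5 → 6 → 7

Answer: 7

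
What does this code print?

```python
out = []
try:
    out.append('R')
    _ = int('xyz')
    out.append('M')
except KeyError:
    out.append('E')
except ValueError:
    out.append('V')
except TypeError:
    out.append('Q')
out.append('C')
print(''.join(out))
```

Execution trace: 'R' (try body) → 'V' (except ValueError) → 'C' (after the try/except). Output: RVC

Answer: RVC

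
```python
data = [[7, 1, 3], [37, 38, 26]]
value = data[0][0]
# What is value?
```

Trace:
`data = [[7, 1, 3], [37, 38, 26]]` → data = [[7, 1, 3], [37, 38, 26]]
`value = data[0][0]` → value = 7
So value = 7

Answer: 7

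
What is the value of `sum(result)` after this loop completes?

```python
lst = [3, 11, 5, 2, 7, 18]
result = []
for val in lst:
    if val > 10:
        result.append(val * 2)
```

Sum of doubled values > 10
`result` takes the values: [] → [22] → [22, 36]
So `sum(result)` = 58

Answer: 58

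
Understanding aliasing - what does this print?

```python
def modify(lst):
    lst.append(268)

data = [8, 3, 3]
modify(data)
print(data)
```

Key concept: function modifies passed list.
Step by step:
`data = [8, 3, 3]` → data = [8, 3, 3]
`modify(data)` → data = [8, 3, 3, 268]
`print(data)` → prints [8, 3, 3, 268]

Answer: [8, 3, 3, 268]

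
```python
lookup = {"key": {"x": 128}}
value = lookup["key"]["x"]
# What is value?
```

Trace:
`lookup = {"key": {"x": 128}}` → lookup = {'key': {'x': 128}}
`value = lookup["key"]["x"]` → value = 128
So value = 128

Answer: 128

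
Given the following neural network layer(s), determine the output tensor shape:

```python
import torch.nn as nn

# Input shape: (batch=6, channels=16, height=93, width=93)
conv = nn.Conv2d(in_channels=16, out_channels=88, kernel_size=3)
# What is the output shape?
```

Input: (6, 16, 93, 93) -> Output: (6, 88, 91, 91)

Answer: (6, 88, 91, 91)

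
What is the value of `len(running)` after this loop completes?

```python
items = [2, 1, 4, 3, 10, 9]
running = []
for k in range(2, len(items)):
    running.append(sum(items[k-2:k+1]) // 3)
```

Number of 3-element averages
`running` takes the values: [] → [2] → [2, 2] → [2, 2, 5] → [2, 2, 5, 7]
So `len(running)` = 4

Answer: 4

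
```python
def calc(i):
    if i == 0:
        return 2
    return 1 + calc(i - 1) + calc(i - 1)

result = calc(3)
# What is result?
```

calc(i) = 1 + 2·calc(i-1), calc(0)=2. Closed form: (2+1)·2^3 - 1 = 23.

Answer: 23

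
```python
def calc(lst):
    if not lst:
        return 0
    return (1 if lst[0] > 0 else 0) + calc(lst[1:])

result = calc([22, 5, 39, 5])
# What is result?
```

Count of positive elements in [22, 5, 39, 5] = 4

Answer: 4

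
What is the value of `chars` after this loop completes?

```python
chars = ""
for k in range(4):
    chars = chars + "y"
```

Repeat 'y' 4 times
`chars` takes the values: "" → "y" → "yy" → "yyy" → "yyyy"

Answer: "yyyy"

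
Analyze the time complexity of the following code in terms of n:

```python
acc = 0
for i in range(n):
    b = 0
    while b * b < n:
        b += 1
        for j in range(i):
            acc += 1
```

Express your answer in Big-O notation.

Each loop level contributes: n × √n × n. Multiplying the contributions gives O(n^2√n).

Answer: O(n^2√n)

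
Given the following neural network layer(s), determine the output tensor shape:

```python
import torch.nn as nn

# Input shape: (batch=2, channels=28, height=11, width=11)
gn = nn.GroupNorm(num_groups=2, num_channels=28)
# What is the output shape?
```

Input: (2, 28, 11, 11) -> Output: (2, 28, 11, 11)

Answer: (2, 28, 11, 11)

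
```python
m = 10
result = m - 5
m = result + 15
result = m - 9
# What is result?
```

Trace:
`m = 10` → m = 10
`result = m - 5` → result = 5
`m = result + 15` → m = 20
`result = m - 9` → result = 11
So result = 11

Answer: 11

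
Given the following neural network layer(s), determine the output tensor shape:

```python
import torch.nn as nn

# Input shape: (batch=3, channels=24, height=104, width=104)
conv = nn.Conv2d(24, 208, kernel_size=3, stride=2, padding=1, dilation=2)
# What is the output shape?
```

Input: (3, 24, 104, 104) -> Output: (3, 208, 51, 51)

Answer: (3, 208, 51, 51)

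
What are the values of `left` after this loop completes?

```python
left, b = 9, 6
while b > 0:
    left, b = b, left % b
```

GCD of 9 and 6
`left` takes the values: 9 → 6 → 3

Answer: 3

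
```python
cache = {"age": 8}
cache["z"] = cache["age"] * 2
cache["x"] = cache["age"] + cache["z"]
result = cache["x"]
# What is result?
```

Trace:
`cache = {"age": 8}` → cache = {'age': 8}
`cache["z"] = cache["age"] * 2` → cache = {'age': 8, 'z': 16}
`cache["x"] = cache["age"] + cache["z"]` → cache = {'age': 8, 'z': 16, 'x': 24}
`result = cache["x"]` → result = 24
So result = 24

Answer: 24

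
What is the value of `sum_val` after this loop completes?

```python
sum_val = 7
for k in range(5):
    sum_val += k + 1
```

Start at 7, add 1 to 5 = 22
`sum_val` takes the values: 7 → 8 → 10 → 13 → 17 → 22

Answer: 22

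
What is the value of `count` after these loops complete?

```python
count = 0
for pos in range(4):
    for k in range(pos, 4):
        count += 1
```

Upper triangle: 4 + 3 + ... + 1
`count` takes the values: 0 → 1 → 2 → 3 → 4 → 5 → 6 → 7 → 8 → 9 → 10

Answer: 10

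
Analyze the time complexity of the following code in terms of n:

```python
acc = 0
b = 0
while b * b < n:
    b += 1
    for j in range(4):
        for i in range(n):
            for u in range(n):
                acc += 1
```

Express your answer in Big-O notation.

Each loop level contributes: √n × 1 × n × n. Multiplying the contributions gives O(n^2√n).

Answer: O(n^2√n)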